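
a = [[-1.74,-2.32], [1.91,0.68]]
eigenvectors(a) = [[(0.74+0j), (0.74-0j)], [-0.39-0.55j, (-0.39+0.55j)]]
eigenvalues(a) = [(-0.53+1.72j), (-0.53-1.72j)]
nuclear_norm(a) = 4.36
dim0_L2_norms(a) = [2.58, 2.42]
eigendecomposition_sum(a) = [[(-0.87+0.68j), (-1.16-0.36j)], [(0.96+0.29j), 0.34+1.05j]] + [[(-0.87-0.68j),(-1.16+0.36j)], [(0.96-0.29j),(0.34-1.05j)]]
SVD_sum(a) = [[-2.09,-1.94], [1.37,1.27]] + [[0.35, -0.38], [0.54, -0.59]]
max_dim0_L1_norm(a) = 3.65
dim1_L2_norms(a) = [2.9, 2.03]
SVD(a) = [[-0.84, 0.55],[0.55, 0.84]] @ diag([3.407638451060386, 0.9531527615522973]) @ [[0.73, 0.68], [0.68, -0.73]]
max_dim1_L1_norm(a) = 4.06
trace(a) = -1.06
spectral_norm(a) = 3.41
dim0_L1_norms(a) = [3.65, 3.0]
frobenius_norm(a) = 3.54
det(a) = 3.25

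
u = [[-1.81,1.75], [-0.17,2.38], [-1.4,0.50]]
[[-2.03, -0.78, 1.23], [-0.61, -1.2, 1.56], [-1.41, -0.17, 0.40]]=u @ [[0.94, -0.06, -0.05], [-0.19, -0.51, 0.65]]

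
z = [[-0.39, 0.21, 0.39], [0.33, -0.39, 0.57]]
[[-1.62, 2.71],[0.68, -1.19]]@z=[[1.53,-1.40,0.91], [-0.66,0.61,-0.41]]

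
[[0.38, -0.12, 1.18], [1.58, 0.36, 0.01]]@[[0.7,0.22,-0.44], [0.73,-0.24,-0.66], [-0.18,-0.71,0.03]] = [[-0.03, -0.73, -0.05], [1.37, 0.25, -0.93]]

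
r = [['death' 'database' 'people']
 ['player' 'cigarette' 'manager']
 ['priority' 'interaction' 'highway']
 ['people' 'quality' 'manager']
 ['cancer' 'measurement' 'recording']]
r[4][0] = 'cancer'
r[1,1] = 'cigarette'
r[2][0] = 'priority'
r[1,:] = ['player', 'cigarette', 'manager']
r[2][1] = 'interaction'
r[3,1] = 'quality'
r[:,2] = ['people', 'manager', 'highway', 'manager', 'recording']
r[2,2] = 'highway'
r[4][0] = 'cancer'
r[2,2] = 'highway'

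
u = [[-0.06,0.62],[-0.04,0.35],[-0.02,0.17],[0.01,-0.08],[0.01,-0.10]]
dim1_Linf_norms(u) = [0.62, 0.35, 0.17, 0.08, 0.1]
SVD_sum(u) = [[-0.06, 0.62], [-0.04, 0.35], [-0.02, 0.17], [0.01, -0.08], [0.01, -0.10]] + [[0.0, 0.0], [-0.00, -0.0], [-0.0, -0.00], [0.0, 0.00], [-0.00, -0.00]]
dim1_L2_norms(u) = [0.62, 0.35, 0.17, 0.08, 0.1]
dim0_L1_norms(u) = [0.14, 1.32]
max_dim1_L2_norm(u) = 0.62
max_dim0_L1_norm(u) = 1.32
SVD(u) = [[-0.83, 0.53], [-0.47, -0.68], [-0.23, -0.42], [0.11, 0.29], [0.13, -0.03]] @ diag([0.7469678233792434, 0.006250666850479561]) @ [[0.1, -0.99], [0.99, 0.10]]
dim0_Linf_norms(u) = [0.06, 0.62]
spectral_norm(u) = 0.75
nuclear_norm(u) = 0.75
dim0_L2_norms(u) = [0.08, 0.74]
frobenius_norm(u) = 0.75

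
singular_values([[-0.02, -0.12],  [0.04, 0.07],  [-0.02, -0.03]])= [0.15, 0.03]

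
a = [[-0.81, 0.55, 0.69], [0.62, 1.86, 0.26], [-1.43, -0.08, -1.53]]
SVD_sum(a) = [[0.14, 0.13, 0.14], [0.92, 0.88, 0.91], [-1.04, -1.0, -1.03]] + [[-0.27, 0.49, -0.20], [-0.53, 0.96, -0.39], [-0.50, 0.91, -0.37]] + [[-0.68, -0.07, 0.75], [0.23, 0.02, -0.26], [0.12, 0.01, -0.13]]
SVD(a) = [[0.10,  0.35,  0.93], [0.66,  0.68,  -0.32], [-0.75,  0.64,  -0.16]] @ diag([2.3760532981121005, 1.7063417048972196, 1.0868618636510632]) @ [[0.59, 0.56, 0.58], [-0.46, 0.82, -0.33], [-0.67, -0.07, 0.74]]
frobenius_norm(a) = 3.12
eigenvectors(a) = [[0.18+0.52j, 0.18-0.52j, (0.17+0j)], [0.06-0.09j, (0.06+0.09j), (0.98+0j)], [-0.83+0.00j, (-0.83-0j), -0.09+0.00j]]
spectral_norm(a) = 2.38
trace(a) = -0.48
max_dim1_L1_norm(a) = 3.04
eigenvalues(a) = [(-1.21+0.89j), (-1.21-0.89j), (1.94+0j)]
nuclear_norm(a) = 5.17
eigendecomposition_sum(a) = [[-0.43+0.64j, 0.11-0.07j, (0.33+0.42j)], [0.15-0.01j, -0.02-0.01j, (0.03-0.1j)], [-0.70-0.93j, 0.05+0.19j, -0.76+0.26j]] + [[-0.43-0.64j, (0.11+0.07j), (0.33-0.42j)], [0.15+0.01j, -0.02+0.01j, (0.03+0.1j)], [-0.70+0.93j, 0.05-0.19j, -0.76-0.26j]] + [[0.06+0.00j, (0.34-0j), 0.04-0.00j],[(0.32+0j), (1.91-0j), (0.21-0j)],[(-0.03-0j), (-0.18+0j), (-0.02+0j)]]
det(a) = 4.41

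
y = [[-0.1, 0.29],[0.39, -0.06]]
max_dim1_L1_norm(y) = 0.45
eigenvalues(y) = [-0.42, 0.26]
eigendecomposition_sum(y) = [[-0.22, 0.18], [0.24, -0.2]] + [[0.12, 0.11], [0.15, 0.14]]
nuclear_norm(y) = 0.68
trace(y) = -0.16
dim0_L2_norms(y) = [0.4, 0.3]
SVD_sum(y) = [[-0.2, 0.10],[0.33, -0.17]] + [[0.10, 0.19],[0.06, 0.11]]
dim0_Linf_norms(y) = [0.39, 0.29]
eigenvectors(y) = [[-0.68, -0.63], [0.74, -0.78]]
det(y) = -0.11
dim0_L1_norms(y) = [0.49, 0.35]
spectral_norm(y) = 0.43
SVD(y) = [[-0.51, 0.86], [0.86, 0.51]] @ diag([0.4349275386390941, 0.24624791599796192]) @ [[0.89, -0.46], [0.46, 0.89]]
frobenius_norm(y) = 0.50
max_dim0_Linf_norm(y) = 0.39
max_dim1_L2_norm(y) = 0.39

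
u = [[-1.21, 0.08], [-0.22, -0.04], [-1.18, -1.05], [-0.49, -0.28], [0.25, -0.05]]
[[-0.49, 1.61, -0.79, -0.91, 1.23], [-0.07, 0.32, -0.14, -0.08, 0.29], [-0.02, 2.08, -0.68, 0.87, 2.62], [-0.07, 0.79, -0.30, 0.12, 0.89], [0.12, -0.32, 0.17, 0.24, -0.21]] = u @ [[0.38,-1.36,0.65,0.65,-1.10], [-0.41,-0.45,-0.08,-1.56,-1.26]]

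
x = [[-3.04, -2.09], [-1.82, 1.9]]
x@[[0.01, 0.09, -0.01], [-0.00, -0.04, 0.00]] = [[-0.03, -0.19, 0.03],[-0.02, -0.24, 0.02]]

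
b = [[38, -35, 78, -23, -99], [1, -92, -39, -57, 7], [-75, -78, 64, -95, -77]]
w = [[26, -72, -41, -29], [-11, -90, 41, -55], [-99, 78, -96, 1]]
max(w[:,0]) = 26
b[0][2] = 78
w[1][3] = -55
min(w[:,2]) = -96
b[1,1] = -92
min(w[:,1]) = -90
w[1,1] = -90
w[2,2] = -96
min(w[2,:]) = -99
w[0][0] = 26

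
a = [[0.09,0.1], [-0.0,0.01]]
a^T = [[0.09, -0.0], [0.10, 0.01]]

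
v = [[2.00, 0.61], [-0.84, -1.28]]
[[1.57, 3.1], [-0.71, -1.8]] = v @ [[0.77, 1.40], [0.05, 0.49]]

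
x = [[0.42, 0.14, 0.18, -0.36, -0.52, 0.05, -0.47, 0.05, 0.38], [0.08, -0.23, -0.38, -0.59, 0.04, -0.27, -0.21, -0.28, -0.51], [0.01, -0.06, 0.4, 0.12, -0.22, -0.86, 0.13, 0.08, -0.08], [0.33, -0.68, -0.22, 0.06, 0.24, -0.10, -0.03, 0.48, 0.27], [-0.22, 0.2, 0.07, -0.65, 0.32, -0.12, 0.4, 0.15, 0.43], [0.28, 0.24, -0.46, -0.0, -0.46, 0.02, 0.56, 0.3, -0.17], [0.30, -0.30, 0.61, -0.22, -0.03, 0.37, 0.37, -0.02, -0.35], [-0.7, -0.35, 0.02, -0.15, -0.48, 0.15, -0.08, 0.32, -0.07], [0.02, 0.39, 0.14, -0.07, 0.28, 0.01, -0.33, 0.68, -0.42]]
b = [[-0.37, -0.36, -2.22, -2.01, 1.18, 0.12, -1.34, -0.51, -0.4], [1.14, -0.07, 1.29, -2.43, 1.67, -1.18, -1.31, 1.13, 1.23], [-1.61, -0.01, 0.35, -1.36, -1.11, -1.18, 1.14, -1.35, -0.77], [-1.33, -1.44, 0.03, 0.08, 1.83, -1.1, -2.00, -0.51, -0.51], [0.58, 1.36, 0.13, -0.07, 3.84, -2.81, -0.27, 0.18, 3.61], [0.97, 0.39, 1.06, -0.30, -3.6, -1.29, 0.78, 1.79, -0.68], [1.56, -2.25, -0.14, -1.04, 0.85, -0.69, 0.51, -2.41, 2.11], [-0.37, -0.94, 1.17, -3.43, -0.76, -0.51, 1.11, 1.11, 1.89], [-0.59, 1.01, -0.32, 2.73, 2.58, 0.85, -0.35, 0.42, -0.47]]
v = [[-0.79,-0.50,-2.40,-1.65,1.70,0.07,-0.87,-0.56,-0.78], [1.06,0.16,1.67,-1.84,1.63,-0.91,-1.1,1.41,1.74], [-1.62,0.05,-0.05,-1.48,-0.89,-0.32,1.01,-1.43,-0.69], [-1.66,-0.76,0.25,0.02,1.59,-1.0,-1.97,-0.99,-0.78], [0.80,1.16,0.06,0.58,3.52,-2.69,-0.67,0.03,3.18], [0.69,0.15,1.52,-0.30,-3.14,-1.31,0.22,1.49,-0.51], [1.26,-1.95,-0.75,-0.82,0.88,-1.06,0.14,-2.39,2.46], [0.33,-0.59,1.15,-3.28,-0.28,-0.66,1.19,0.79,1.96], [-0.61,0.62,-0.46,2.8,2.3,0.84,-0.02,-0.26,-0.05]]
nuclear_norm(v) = 30.89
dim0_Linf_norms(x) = [0.7, 0.68, 0.61, 0.65, 0.52, 0.86, 0.56, 0.68, 0.51]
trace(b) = 3.69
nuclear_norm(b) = 33.25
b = v + x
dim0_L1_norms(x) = [2.36, 2.59, 2.48, 2.22, 2.59, 1.95, 2.58, 2.36, 2.68]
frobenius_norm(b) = 13.10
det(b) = 12151.17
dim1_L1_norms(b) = [8.51, 11.45, 8.88, 8.83, 12.85, 10.86, 11.56, 11.29, 9.32]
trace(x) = 1.26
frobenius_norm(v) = 12.50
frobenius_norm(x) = 3.00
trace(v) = 2.43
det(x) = -1.00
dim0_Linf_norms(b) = [1.61, 2.25, 2.22, 3.43, 3.84, 2.81, 2.0, 2.41, 3.61]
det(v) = 1628.37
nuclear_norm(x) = 9.00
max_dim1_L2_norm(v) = 5.7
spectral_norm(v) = 7.43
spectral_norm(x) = 1.01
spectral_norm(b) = 7.84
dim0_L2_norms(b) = [3.16, 3.34, 3.06, 5.67, 6.67, 3.88, 3.33, 3.75, 4.93]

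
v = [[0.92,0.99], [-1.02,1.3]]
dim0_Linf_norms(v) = [1.02, 1.3]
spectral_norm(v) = 1.69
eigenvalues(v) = [(1.11+0.99j), (1.11-0.99j)]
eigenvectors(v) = [[-0.13+0.69j,-0.13-0.69j],[(-0.71+0j),(-0.71-0j)]]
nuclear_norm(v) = 2.99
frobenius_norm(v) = 2.13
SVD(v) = [[0.32,0.95], [0.95,-0.32]] @ diag([1.6879638846221137, 1.306781513571195]) @ [[-0.40, 0.92], [0.92, 0.40]]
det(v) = 2.21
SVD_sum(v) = [[-0.22, 0.5], [-0.63, 1.47]] + [[1.14, 0.49],[-0.39, -0.17]]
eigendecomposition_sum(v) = [[0.46+0.60j, 0.50-0.56j], [-0.51+0.57j, 0.65+0.39j]] + [[(0.46-0.6j),(0.5+0.56j)], [(-0.51-0.57j),0.65-0.39j]]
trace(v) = 2.22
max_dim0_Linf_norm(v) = 1.3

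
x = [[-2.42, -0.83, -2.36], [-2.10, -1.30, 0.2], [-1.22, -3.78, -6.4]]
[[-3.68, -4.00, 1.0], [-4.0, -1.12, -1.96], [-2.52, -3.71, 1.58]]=x @ [[1.55, 1.11, 0.12],  [0.54, -0.80, 1.17],  [-0.22, 0.84, -0.96]]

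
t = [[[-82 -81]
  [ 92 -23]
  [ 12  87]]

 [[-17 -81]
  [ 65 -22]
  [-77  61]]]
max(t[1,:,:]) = 65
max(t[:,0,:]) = -17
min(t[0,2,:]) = 12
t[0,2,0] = 12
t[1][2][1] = 61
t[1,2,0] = -77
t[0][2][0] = 12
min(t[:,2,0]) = -77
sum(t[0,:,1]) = -17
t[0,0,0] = -82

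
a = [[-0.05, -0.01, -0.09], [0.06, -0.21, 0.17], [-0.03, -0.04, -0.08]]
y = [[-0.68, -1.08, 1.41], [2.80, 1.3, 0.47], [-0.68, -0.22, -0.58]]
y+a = [[-0.73, -1.09, 1.32], [2.86, 1.09, 0.64], [-0.71, -0.26, -0.66]]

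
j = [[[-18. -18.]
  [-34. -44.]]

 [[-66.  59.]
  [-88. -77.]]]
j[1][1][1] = -77.0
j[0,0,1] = -18.0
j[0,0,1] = -18.0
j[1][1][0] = -88.0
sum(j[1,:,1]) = -18.0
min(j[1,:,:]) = -88.0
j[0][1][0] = -34.0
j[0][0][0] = -18.0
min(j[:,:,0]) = -88.0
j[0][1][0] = -34.0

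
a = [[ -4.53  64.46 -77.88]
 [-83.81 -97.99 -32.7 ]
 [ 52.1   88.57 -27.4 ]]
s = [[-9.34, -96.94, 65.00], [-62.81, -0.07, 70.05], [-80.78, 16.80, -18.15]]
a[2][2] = -27.4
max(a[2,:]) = 88.57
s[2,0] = -80.78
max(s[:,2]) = 70.05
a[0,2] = -77.88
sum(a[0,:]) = -17.950000000000003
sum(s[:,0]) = -152.93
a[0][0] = -4.53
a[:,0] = [-4.53, -83.81, 52.1]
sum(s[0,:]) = -41.28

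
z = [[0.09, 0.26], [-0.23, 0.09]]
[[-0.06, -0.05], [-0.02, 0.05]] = z@[[0.01,-0.25], [-0.25,-0.12]]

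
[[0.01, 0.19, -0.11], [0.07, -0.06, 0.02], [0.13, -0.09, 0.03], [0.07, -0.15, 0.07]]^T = [[0.01, 0.07, 0.13, 0.07], [0.19, -0.06, -0.09, -0.15], [-0.11, 0.02, 0.03, 0.07]]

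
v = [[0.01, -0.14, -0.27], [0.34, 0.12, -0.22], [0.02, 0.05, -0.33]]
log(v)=[[(-1.6+0.1j), (-0.95-0.23j), 0.26+2.34j], [(1.88-0.01j), -1.05+0.03j, (-1.45-0.3j)], [0.21+0.13j, 0.05-0.30j, (-1.3+3.01j)]]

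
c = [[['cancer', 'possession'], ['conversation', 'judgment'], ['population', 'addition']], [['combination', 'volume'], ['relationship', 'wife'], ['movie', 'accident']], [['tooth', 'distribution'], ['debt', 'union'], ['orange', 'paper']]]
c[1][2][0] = 'movie'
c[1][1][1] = 'wife'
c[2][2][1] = 'paper'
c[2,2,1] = 'paper'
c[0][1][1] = 'judgment'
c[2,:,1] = ['distribution', 'union', 'paper']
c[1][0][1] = 'volume'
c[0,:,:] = [['cancer', 'possession'], ['conversation', 'judgment'], ['population', 'addition']]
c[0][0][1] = 'possession'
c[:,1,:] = [['conversation', 'judgment'], ['relationship', 'wife'], ['debt', 'union']]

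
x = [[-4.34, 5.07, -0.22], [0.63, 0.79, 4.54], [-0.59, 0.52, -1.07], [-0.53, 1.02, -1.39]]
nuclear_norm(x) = 12.28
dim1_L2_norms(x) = [6.68, 4.65, 1.33, 1.8]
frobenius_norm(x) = 8.44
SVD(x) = [[-0.97,0.13,-0.18], [0.06,0.94,0.29], [-0.13,-0.2,0.13], [-0.19,-0.24,0.93]] @ diag([6.842882336632073, 4.913382336364129, 0.5214742023472976]) @ [[0.65,-0.75,0.13], [0.06,0.22,0.97], [0.76,0.62,-0.18]]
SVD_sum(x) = [[-4.3, 4.99, -0.86], [0.26, -0.3, 0.05], [-0.59, 0.68, -0.12], [-0.83, 0.97, -0.17]] + [[0.04,0.14,0.62], [0.26,1.00,4.52], [-0.05,-0.21,-0.94], [-0.06,-0.25,-1.14]] + [[-0.07, -0.06, 0.02], [0.11, 0.09, -0.03], [0.05, 0.04, -0.01], [0.37, 0.3, -0.09]]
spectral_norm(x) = 6.84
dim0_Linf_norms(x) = [4.34, 5.07, 4.54]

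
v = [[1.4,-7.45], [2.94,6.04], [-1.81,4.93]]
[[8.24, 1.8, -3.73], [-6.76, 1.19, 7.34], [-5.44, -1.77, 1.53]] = v @[[-0.02, 0.65, 1.06],[-1.11, -0.12, 0.7]]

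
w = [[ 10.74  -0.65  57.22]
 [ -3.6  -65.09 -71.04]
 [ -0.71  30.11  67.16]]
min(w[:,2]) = -71.04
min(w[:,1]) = -65.09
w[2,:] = [-0.71, 30.11, 67.16]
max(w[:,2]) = 67.16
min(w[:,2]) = -71.04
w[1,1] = -65.09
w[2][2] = 67.16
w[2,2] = 67.16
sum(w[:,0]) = 6.430000000000001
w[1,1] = -65.09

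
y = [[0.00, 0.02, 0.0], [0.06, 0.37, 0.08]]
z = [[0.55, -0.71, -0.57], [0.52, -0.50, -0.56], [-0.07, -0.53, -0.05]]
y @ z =[[0.01, -0.01, -0.01], [0.22, -0.27, -0.25]]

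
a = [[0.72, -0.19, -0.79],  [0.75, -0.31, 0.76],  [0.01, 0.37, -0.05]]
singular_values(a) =[1.12, 1.09, 0.35]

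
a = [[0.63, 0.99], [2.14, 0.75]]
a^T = [[0.63, 2.14],[0.99, 0.75]]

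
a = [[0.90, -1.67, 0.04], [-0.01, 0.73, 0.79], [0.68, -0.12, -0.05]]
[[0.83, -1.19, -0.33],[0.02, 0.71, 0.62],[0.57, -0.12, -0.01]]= a @ [[0.84, -0.04, 0.07], [-0.04, 0.7, 0.25], [0.07, 0.25, 0.56]]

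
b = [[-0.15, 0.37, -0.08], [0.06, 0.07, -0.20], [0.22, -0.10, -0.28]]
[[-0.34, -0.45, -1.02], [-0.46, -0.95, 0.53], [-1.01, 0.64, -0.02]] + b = [[-0.49, -0.08, -1.10],  [-0.4, -0.88, 0.33],  [-0.79, 0.54, -0.3]]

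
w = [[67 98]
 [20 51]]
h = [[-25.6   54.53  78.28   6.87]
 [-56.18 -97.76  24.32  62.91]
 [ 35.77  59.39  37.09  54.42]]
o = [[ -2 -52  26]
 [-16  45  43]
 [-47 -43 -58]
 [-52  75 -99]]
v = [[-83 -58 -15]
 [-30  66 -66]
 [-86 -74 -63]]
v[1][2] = -66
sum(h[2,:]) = 186.67000000000002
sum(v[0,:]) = -156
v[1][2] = -66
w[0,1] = 98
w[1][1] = 51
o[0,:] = [-2, -52, 26]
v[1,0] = -30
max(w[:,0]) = 67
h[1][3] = 62.91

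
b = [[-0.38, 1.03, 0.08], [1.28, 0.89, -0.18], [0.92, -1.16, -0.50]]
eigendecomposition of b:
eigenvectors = [[-0.43, -0.40, 0.19], [-0.86, 0.30, -0.05], [0.28, 0.87, 0.98]]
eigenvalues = [1.6, -1.33, -0.26]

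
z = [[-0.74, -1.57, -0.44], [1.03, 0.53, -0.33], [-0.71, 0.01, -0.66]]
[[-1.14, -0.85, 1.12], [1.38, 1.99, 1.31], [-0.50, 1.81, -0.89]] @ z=[[-0.83, 1.35, 0.04],[0.1, -1.1, -2.13],[2.87, 1.74, 0.21]]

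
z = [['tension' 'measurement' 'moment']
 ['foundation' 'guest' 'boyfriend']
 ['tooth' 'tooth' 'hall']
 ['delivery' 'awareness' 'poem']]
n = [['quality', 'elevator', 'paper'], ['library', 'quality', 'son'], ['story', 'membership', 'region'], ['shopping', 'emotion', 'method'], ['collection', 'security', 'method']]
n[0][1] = 'elevator'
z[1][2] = 'boyfriend'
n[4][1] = 'security'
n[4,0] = 'collection'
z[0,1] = 'measurement'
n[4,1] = 'security'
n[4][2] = 'method'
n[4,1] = 'security'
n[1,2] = 'son'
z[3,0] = 'delivery'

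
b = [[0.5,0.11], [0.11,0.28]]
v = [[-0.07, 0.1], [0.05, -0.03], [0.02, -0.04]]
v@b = [[-0.02,  0.02], [0.02,  -0.0], [0.01,  -0.01]]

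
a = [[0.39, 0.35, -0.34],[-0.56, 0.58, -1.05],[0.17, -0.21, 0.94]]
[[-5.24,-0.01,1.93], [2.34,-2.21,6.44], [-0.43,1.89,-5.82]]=a @ [[-9.22, 1.01, -0.17],[-4.5, 0.79, -0.35],[0.20, 2.00, -6.24]]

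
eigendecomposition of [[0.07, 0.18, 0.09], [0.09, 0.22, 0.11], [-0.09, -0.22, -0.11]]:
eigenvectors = [[-0.49, -0.66, 0.0], [-0.62, 0.53, -0.45], [0.62, -0.53, 0.89]]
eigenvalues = [0.18, -0.0, -0.0]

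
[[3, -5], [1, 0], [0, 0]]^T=[[3, 1, 0], [-5, 0, 0]]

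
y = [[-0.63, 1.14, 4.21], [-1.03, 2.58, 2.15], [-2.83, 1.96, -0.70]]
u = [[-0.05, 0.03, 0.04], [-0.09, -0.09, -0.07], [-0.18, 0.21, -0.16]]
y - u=[[-0.58,1.11,4.17], [-0.94,2.67,2.22], [-2.65,1.75,-0.54]]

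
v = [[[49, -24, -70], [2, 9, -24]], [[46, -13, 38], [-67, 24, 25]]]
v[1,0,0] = 46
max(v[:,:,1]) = 24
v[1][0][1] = -13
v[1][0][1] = -13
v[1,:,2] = [38, 25]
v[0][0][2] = -70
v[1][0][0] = 46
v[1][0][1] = -13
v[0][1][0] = 2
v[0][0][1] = -24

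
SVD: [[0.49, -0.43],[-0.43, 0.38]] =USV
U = [[-0.75, 0.66], [0.66, 0.75]]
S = [0.87, 0.0]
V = [[-0.75, 0.66], [0.66, 0.75]]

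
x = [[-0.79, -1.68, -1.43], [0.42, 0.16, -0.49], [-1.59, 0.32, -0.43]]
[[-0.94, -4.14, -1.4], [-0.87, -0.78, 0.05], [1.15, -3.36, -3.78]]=x@[[-0.96, 1.33, 1.86],[0.16, -0.38, -1.02],[1.0, 2.61, 1.15]]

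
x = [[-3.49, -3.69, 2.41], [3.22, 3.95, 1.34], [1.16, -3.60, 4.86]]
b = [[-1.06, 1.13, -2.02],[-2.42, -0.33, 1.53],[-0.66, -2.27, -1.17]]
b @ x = [[4.99, 15.65, -10.86], [9.16, 2.12, 1.16], [-6.36, -2.32, -10.32]]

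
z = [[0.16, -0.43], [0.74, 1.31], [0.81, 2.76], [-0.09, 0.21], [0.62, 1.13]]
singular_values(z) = [3.5, 0.5]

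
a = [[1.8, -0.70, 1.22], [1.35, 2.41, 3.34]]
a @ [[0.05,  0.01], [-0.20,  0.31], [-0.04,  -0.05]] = [[0.18, -0.26], [-0.55, 0.59]]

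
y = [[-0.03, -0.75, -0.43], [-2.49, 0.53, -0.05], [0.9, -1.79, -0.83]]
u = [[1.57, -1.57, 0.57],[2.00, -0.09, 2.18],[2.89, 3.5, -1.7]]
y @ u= [[-2.79, -1.39, -0.92], [-2.99, 3.69, -0.18], [-4.57, -4.16, -1.98]]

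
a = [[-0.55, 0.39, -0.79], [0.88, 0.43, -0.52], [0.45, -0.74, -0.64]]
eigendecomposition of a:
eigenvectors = [[(0.14+0.59j), 0.14-0.59j, -0.38+0.00j], [0.30-0.25j, (0.3+0.25j), (-0.88+0j)], [0.69+0.00j, (0.69-0j), 0.30+0.00j]]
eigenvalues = [(-0.87+0.65j), (-0.87-0.65j), (0.98+0j)]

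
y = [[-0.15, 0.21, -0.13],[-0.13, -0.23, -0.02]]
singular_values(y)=[0.32, 0.22]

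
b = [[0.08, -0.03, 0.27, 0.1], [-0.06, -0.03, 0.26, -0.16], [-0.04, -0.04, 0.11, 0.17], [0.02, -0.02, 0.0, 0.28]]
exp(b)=[[1.08,-0.04,0.29,0.15], [-0.07,0.97,0.26,-0.16], [-0.04,-0.04,1.10,0.21], [0.02,-0.02,0.00,1.33]]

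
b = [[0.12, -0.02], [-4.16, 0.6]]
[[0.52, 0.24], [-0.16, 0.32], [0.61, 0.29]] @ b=[[-0.94, 0.13], [-1.35, 0.20], [-1.13, 0.16]]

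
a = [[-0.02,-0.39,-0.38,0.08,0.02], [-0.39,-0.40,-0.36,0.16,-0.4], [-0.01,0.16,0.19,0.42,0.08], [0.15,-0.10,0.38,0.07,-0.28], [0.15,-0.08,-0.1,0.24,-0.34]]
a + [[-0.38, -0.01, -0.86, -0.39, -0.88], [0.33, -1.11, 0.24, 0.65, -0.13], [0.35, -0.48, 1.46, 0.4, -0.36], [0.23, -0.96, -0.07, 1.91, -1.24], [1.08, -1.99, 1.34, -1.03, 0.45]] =[[-0.40, -0.40, -1.24, -0.31, -0.86], [-0.06, -1.51, -0.12, 0.81, -0.53], [0.34, -0.32, 1.65, 0.82, -0.28], [0.38, -1.06, 0.31, 1.98, -1.52], [1.23, -2.07, 1.24, -0.79, 0.11]]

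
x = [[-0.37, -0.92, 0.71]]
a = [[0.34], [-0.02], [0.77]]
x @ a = [[0.44]]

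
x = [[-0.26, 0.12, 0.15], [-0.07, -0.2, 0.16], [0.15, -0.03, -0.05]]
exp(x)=[[0.78, 0.09, 0.14], [-0.05, 0.81, 0.14], [0.13, -0.02, 0.96]]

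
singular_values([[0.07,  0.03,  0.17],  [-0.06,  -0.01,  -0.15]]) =[0.25, 0.01]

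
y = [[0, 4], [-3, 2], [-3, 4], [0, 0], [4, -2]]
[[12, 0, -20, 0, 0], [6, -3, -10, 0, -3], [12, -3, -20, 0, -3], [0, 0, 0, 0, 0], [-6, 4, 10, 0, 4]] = y@[[0, 1, 0, 0, 1], [3, 0, -5, 0, 0]]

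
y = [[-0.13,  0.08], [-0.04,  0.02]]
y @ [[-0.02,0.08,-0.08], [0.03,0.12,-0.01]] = [[0.0,-0.0,0.01], [0.00,-0.00,0.0]]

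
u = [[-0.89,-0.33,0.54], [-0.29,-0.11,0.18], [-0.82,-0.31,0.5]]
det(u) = -0.000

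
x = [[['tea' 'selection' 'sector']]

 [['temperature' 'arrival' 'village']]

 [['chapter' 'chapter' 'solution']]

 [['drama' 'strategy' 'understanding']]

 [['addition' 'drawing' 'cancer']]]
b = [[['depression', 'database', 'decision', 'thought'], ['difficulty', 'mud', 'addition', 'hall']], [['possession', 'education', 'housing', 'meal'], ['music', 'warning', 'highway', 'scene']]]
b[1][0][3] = 'meal'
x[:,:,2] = [['sector'], ['village'], ['solution'], ['understanding'], ['cancer']]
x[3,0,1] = 'strategy'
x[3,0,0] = 'drama'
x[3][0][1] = 'strategy'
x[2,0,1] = 'chapter'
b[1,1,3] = 'scene'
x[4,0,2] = 'cancer'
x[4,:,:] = [['addition', 'drawing', 'cancer']]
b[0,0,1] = 'database'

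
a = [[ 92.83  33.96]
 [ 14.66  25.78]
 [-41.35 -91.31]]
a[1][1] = 25.78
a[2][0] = -41.35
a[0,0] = 92.83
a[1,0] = 14.66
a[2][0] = -41.35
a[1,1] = 25.78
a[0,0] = 92.83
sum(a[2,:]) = -132.66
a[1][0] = 14.66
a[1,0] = 14.66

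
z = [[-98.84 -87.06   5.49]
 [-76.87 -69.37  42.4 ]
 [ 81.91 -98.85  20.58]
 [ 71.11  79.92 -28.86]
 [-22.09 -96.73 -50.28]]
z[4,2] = -50.28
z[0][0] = -98.84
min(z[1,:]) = -76.87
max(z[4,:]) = -22.09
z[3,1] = 79.92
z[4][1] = -96.73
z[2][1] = -98.85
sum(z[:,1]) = -272.09000000000003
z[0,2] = 5.49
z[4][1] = -96.73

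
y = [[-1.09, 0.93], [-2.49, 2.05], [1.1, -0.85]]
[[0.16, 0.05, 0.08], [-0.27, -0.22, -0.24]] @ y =[[-0.21, 0.18], [0.58, -0.50]]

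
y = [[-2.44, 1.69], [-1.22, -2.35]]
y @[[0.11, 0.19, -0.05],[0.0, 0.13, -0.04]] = [[-0.27,  -0.24,  0.05],[-0.13,  -0.54,  0.16]]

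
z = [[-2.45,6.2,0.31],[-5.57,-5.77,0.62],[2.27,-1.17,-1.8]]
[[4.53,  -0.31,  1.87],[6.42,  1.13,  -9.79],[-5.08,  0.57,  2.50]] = z @ [[-1.22, -0.16, 0.95], [0.19, -0.09, 0.71], [1.16, -0.46, -0.65]]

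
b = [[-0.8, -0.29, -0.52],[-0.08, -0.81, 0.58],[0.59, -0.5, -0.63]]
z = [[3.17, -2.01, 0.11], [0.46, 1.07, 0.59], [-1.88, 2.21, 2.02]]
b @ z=[[-1.69, 0.15, -1.31], [-1.72, 0.58, 0.68], [2.82, -3.11, -1.5]]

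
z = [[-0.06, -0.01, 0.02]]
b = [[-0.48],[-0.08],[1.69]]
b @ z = [[0.03, 0.00, -0.01], [0.00, 0.00, -0.0], [-0.1, -0.02, 0.03]]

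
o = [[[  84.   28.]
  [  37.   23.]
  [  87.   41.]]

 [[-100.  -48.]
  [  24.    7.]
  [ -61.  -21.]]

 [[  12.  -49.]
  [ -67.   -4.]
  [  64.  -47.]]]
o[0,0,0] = 84.0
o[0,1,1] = 23.0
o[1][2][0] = -61.0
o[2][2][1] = -47.0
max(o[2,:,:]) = 64.0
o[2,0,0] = 12.0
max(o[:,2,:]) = 87.0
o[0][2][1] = 41.0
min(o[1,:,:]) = -100.0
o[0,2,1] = 41.0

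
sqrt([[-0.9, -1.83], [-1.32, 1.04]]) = [[0.32+1.02j, (-0.69+0.66j)], [-0.50+0.48j, 1.05+0.31j]]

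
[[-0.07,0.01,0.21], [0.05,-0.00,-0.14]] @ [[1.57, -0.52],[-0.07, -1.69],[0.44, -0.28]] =[[-0.02,-0.04], [0.02,0.01]]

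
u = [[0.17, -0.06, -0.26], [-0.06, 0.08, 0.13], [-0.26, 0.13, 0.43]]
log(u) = [[-4.02, 0.51, -2.32], [0.51, -3.25, 1.16], [-2.32, 1.16, -2.23]]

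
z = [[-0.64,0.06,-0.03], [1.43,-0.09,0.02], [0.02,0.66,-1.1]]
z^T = [[-0.64, 1.43, 0.02], [0.06, -0.09, 0.66], [-0.03, 0.02, -1.10]]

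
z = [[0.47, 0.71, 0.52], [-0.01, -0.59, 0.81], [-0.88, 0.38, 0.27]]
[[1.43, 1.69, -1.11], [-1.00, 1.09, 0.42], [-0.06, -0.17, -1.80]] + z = [[1.90, 2.40, -0.59], [-1.01, 0.50, 1.23], [-0.94, 0.21, -1.53]]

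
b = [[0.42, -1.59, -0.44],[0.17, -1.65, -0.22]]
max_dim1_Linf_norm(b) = 1.65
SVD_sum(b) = [[0.30, -1.63, -0.33], [0.29, -1.61, -0.33]] + [[0.12, 0.04, -0.11], [-0.12, -0.04, 0.11]]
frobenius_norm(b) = 2.39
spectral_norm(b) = 2.38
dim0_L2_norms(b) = [0.45, 2.29, 0.49]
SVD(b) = [[-0.71, -0.70], [-0.7, 0.71]] @ diag([2.3750963407887817, 0.23836394855711637]) @ [[-0.18, 0.96, 0.20],[-0.73, -0.26, 0.64]]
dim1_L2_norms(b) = [1.7, 1.67]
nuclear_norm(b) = 2.61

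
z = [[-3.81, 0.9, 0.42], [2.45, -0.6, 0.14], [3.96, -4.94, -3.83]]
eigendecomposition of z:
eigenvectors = [[0.28,-0.10,-0.06], [-0.11,0.26,-0.58], [-0.95,-0.96,0.81]]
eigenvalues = [-5.58, -2.1, -0.56]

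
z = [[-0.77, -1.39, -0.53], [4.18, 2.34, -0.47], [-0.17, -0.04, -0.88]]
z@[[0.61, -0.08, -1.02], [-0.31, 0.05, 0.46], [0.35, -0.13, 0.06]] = [[-0.22, 0.06, 0.11], [1.66, -0.16, -3.22], [-0.4, 0.13, 0.10]]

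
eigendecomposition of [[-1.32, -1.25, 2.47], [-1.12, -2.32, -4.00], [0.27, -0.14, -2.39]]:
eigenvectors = [[0.79+0.00j, (-0.57-0.26j), -0.57+0.26j], [-0.60+0.00j, (-0.77+0j), (-0.77-0j)], [(0.12+0j), (0.02+0.12j), (0.02-0.12j)]]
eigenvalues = [(0.01+0j), (-3.02+0.25j), (-3.02-0.25j)]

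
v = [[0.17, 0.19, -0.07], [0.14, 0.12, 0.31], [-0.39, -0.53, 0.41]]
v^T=[[0.17, 0.14, -0.39], [0.19, 0.12, -0.53], [-0.07, 0.31, 0.41]]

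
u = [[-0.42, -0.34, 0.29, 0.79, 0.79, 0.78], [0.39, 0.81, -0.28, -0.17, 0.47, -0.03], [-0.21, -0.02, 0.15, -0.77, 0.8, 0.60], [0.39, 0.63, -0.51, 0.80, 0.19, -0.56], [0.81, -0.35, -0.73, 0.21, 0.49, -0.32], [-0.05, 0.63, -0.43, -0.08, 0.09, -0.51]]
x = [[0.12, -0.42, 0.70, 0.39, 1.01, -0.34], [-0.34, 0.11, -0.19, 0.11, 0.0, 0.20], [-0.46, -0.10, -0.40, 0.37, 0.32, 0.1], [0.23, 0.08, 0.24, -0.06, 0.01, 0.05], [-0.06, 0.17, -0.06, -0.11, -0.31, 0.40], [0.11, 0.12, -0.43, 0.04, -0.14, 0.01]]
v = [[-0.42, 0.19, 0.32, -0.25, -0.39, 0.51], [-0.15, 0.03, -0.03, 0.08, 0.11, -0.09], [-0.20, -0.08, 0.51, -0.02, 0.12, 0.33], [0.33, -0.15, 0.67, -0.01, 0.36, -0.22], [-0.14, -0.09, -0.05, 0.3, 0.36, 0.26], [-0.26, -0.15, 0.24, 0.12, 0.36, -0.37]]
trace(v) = 0.10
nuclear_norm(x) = 3.25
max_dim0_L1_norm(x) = 2.02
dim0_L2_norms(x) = [0.64, 0.5, 0.97, 0.56, 1.11, 0.57]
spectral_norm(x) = 1.53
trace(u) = 1.32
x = u @ v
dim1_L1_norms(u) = [3.41, 2.15, 2.55, 3.08, 2.91, 1.79]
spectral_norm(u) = 2.01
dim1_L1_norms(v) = [2.08, 0.49, 1.26, 1.74, 1.2, 1.5]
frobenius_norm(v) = 1.67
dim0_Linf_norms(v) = [0.42, 0.19, 0.67, 0.3, 0.39, 0.51]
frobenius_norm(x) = 1.86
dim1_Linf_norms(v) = [0.51, 0.15, 0.51, 0.67, 0.36, 0.37]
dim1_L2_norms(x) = [1.4, 0.46, 0.79, 0.35, 0.55, 0.48]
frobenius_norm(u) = 3.06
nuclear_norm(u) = 6.36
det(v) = 0.00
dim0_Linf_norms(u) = [0.81, 0.81, 0.73, 0.8, 0.8, 0.78]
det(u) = 0.09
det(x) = -0.00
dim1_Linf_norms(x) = [1.01, 0.34, 0.46, 0.24, 0.4, 0.43]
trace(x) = -0.53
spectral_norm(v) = 1.08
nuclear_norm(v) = 3.25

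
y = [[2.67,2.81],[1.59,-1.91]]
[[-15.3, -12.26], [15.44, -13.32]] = y @ [[1.48, -6.36], [-6.85, 1.68]]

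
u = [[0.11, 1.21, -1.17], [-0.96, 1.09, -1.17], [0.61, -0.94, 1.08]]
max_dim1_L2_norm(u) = 1.87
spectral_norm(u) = 2.86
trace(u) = 2.28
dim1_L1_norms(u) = [2.49, 3.22, 2.63]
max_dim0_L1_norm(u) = 3.42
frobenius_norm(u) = 2.96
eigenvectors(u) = [[-0.78+0.00j, (-0.78-0j), -0.12+0.00j], [(-0.29-0.36j), -0.29+0.36j, (0.69+0j)], [(0.36+0.23j), (0.36-0.23j), (0.71+0j)]]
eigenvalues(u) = [(1.11+0.91j), (1.11-0.91j), (0.06+0j)]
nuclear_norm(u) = 3.68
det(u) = 0.12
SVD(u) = [[0.55,-0.82,0.18], [0.64,0.54,0.55], [-0.54,-0.19,0.82]] @ diag([2.855227393534617, 0.7683781188289724, 0.05542199666529746]) @ [[-0.31,0.65,-0.69], [-0.95,-0.29,0.15], [-0.10,0.7,0.71]]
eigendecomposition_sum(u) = [[(0.06+1.09j), (0.61-0.66j), (-0.58+0.83j)],[-0.48+0.43j, (0.53+0.03j), (-0.6+0.04j)],[(0.3-0.53j), (-0.48+0.13j), (0.52-0.22j)]] + [[0.06-1.09j, 0.61+0.66j, (-0.58-0.83j)],[(-0.48-0.43j), (0.53-0.03j), -0.60-0.04j],[0.30+0.53j, -0.48-0.13j, (0.52+0.22j)]] + [[(-0-0j), (-0+0j), -0.01-0.00j], [0.01+0.00j, (0.02-0j), 0.04+0.00j], [0.01+0.00j, 0.02-0.00j, (0.04+0j)]]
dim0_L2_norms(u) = [1.14, 1.88, 1.98]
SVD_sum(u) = [[-0.48,1.02,-1.08], [-0.56,1.19,-1.26], [0.48,-1.01,1.07]] + [[0.59,  0.18,  -0.1], [-0.40,  -0.12,  0.06], [0.14,  0.04,  -0.02]] + [[-0.00,0.01,0.01],[-0.0,0.02,0.02],[-0.0,0.03,0.03]]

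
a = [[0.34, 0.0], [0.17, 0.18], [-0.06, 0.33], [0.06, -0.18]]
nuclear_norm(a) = 0.81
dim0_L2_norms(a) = [0.39, 0.42]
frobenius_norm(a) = 0.57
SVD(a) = [[0.00, -0.87], [-0.43, -0.44], [-0.79, 0.15], [0.43, -0.15]] @ diag([0.4167733196834941, 0.3894868418830089]) @ [[-0.00, -1.0], [-1.0, -0.00]]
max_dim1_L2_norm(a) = 0.34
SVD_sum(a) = [[0.0, 0.0], [0.00, 0.18], [0.0, 0.33], [0.00, -0.18]] + [[0.34, 0.0],[0.17, 0.00],[-0.06, 0.0],[0.06, 0.0]]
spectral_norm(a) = 0.42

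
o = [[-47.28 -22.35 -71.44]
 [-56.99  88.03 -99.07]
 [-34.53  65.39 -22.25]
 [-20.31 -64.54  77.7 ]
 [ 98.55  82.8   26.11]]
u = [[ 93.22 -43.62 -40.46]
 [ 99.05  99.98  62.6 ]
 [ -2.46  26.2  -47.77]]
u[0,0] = 93.22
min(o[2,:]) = -34.53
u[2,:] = [-2.46, 26.2, -47.77]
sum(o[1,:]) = -68.03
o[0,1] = -22.35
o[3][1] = -64.54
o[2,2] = -22.25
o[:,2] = [-71.44, -99.07, -22.25, 77.7, 26.11]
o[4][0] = 98.55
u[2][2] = -47.77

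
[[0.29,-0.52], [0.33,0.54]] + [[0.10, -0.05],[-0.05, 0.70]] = [[0.39, -0.57], [0.28, 1.24]]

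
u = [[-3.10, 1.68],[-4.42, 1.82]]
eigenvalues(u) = [(-0.64+1.17j), (-0.64-1.17j)]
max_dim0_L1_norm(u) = 7.52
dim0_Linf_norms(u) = [4.42, 1.82]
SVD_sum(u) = [[-3.20, 1.46], [-4.35, 1.98]] + [[0.1, 0.22], [-0.07, -0.16]]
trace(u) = -1.28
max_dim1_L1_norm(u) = 6.24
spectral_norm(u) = 5.93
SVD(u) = [[-0.59, -0.81], [-0.81, 0.59]] @ diag([5.93218345565616, 0.3006650103343298]) @ [[0.91, -0.41],[-0.41, -0.91]]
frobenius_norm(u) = 5.94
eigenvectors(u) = [[(-0.47+0.23j),(-0.47-0.23j)], [-0.85+0.00j,(-0.85-0j)]]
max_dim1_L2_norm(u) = 4.78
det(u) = 1.78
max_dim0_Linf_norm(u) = 4.42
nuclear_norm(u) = 6.23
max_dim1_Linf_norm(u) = 4.42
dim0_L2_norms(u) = [5.4, 2.48]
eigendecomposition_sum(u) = [[(-1.55-0.09j), 0.84+0.46j], [-2.21-1.21j, 0.91+1.26j]] + [[-1.55+0.09j, (0.84-0.46j)], [(-2.21+1.21j), 0.91-1.26j]]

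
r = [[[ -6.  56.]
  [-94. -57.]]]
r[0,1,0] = -94.0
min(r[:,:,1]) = -57.0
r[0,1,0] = -94.0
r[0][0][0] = -6.0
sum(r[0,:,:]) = -101.0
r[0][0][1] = 56.0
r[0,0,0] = -6.0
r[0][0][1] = 56.0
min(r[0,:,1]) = -57.0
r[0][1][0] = -94.0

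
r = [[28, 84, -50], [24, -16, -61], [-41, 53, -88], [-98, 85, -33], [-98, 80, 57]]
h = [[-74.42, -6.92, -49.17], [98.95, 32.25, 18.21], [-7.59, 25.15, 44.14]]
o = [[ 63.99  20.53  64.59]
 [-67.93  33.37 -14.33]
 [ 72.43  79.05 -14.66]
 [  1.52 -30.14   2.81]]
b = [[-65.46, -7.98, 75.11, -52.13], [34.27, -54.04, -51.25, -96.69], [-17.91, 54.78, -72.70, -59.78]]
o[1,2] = -14.33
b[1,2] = -51.25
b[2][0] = -17.91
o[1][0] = -67.93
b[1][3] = -96.69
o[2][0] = 72.43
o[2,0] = 72.43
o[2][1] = 79.05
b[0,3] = -52.13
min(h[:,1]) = -6.92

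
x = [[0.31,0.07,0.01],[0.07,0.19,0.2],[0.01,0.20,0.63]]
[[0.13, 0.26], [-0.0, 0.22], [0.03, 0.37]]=x @ [[0.5, 0.73], [-0.34, 0.42], [0.14, 0.44]]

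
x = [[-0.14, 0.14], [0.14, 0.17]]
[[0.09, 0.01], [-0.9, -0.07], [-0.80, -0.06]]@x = [[-0.01, 0.01], [0.12, -0.14], [0.1, -0.12]]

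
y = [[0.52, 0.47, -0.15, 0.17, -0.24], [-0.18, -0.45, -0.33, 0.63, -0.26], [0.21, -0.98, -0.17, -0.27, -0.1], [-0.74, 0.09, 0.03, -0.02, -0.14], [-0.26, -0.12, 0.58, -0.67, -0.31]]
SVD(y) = [[-0.50,  0.0,  0.34,  0.69,  0.39], [0.02,  0.62,  -0.49,  0.47,  -0.39], [0.62,  0.53,  0.38,  0.02,  0.43], [0.18,  -0.23,  -0.70,  0.11,  0.64], [0.57,  -0.53,  0.12,  0.54,  -0.31]] @ diag([1.226153173325828, 1.1860130272475986, 0.939374798369571, 0.4823100486495319, 0.19943294587856392]) @ [[-0.34, -0.74, 0.25, -0.51, -0.12], [0.26, -0.64, -0.51, 0.51, -0.02], [0.88, -0.08, 0.10, -0.44, 0.07], [0.12, 0.07, 0.1, 0.1, -0.98], [-0.14, 0.18, -0.81, -0.52, -0.14]]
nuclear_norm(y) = 4.03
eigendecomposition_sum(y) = [[0.29+0.26j, (0.18-0.11j), -0.11+0.11j, 0.13-0.26j, -0.09+0.05j], [(-0.13+0.21j), (0.09+0.1j), -0.08-0.05j, (0.18+0.05j), (-0.04-0.05j)], [0.12-0.26j, -0.11-0.10j, (0.1+0.05j), (-0.21-0.04j), 0.06+0.05j], [-0.28+0.06j, (-0.01+0.15j), -0.02-0.11j, 0.09+0.19j, 0.01-0.08j], [(0.01-0.3j), -0.15-0.05j, (0.11+0.01j), -0.22+0.05j, 0.08+0.03j]] + [[(0.29-0.26j),  0.18+0.11j,  (-0.11-0.11j),  0.13+0.26j,  -0.09-0.05j],[(-0.13-0.21j),  (0.09-0.1j),  (-0.08+0.05j),  (0.18-0.05j),  (-0.04+0.05j)],[(0.12+0.26j),  (-0.11+0.1j),  0.10-0.05j,  -0.21+0.04j,  (0.06-0.05j)],[-0.28-0.06j,  (-0.01-0.15j),  -0.02+0.11j,  (0.09-0.19j),  (0.01+0.08j)],[(0.01+0.3j),  (-0.15+0.05j),  0.11-0.01j,  (-0.22-0.05j),  0.08-0.03j]] + [[-0.02+0.00j, (0.06+0j), (-0.03-0j), (-0.06-0j), (0.04+0j)],[(0.01-0j), (-0.02-0j), (0.01+0j), 0.02+0.00j, -0.02-0.00j],[-0.09+0.00j, 0.28+0.00j, -0.13-0.00j, (-0.27-0j), 0.18+0.00j],[-0.07+0.00j, 0.22+0.00j, -0.11-0.00j, -0.21-0.00j, (0.14+0j)],[(-0.05+0j), (0.15+0j), (-0.07-0j), -0.14-0.00j, (0.09+0j)]] + [[-0.02-0.01j,0.03+0.31j,0.05+0.05j,(-0.02-0.12j),-0.05+0.15j], [0.03-0.01j,(-0.3-0.33j),-0.09-0.01j,(0.13+0.12j),(-0.08-0.21j)], [(0.03-0.03j),(-0.51-0.22j),(-0.11+0.03j),0.21+0.08j,(-0.2-0.2j)], [-0.05-0.02j,-0.05+0.69j,0.08+0.12j,0.00-0.27j,(-0.15+0.31j)], [-0.11-0.05j,(0.02+1.57j),(0.21+0.25j),(-0.05-0.62j),(-0.28+0.73j)]] + [[-0.02+0.01j, (0.03-0.31j), (0.05-0.05j), -0.02+0.12j, -0.05-0.15j], [0.03+0.01j, -0.30+0.33j, -0.09+0.01j, (0.13-0.12j), (-0.08+0.21j)], [0.03+0.03j, -0.51+0.22j, -0.11-0.03j, 0.21-0.08j, -0.20+0.20j], [(-0.05+0.02j), (-0.05-0.69j), (0.08-0.12j), 0.00+0.27j, (-0.15-0.31j)], [(-0.11+0.05j), (0.02-1.57j), 0.21-0.25j, -0.05+0.62j, (-0.28-0.73j)]]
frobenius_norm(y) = 2.02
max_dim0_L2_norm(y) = 1.19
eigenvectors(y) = [[0.57+0.00j,(0.57-0j),(-0.16+0j),0.17-0.01j,(0.17+0.01j)], [(0.07+0.35j),(0.07-0.35j),(0.06+0j),(-0.18+0.16j),-0.18-0.16j], [-0.12-0.40j,(-0.12+0.4j),(-0.71+0j),(-0.12+0.27j),-0.12-0.27j], [(-0.25+0.34j),(-0.25-0.34j),(-0.56+0j),(0.37+0.03j),0.37-0.03j], [-0.28-0.33j,-0.28+0.33j,(-0.38+0j),0.83+0.00j,(0.83-0j)]]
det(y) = -0.13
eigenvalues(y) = [(0.65+0.63j), (0.65-0.63j), (-0.3+0j), (-0.72+0.14j), (-0.72-0.14j)]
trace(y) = -0.43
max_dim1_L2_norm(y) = 1.06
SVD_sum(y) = [[0.21, 0.46, -0.15, 0.32, 0.07], [-0.01, -0.01, 0.00, -0.01, -0.00], [-0.26, -0.56, 0.19, -0.39, -0.09], [-0.07, -0.16, 0.05, -0.11, -0.03], [-0.24, -0.52, 0.17, -0.36, -0.08]] + [[0.00, -0.00, -0.0, 0.00, -0.0], [0.19, -0.47, -0.38, 0.37, -0.01], [0.16, -0.41, -0.32, 0.32, -0.01], [-0.07, 0.18, 0.14, -0.14, 0.0], [-0.16, 0.4, 0.32, -0.32, 0.01]] + [[0.28, -0.02, 0.03, -0.14, 0.02], [-0.40, 0.03, -0.05, 0.20, -0.03], [0.31, -0.03, 0.04, -0.16, 0.03], [-0.58, 0.05, -0.07, 0.29, -0.05], [0.1, -0.01, 0.01, -0.05, 0.01]] + [[0.04, 0.02, 0.03, 0.03, -0.33], [0.03, 0.02, 0.02, 0.02, -0.22], [0.0, 0.00, 0.0, 0.00, -0.01], [0.01, 0.0, 0.01, 0.01, -0.05], [0.03, 0.02, 0.03, 0.03, -0.25]] + [[-0.01,  0.01,  -0.06,  -0.04,  -0.01], [0.01,  -0.01,  0.06,  0.04,  0.01], [-0.01,  0.02,  -0.07,  -0.04,  -0.01], [-0.02,  0.02,  -0.10,  -0.07,  -0.02], [0.01,  -0.01,  0.05,  0.03,  0.01]]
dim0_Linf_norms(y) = [0.74, 0.98, 0.58, 0.67, 0.31]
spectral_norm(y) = 1.23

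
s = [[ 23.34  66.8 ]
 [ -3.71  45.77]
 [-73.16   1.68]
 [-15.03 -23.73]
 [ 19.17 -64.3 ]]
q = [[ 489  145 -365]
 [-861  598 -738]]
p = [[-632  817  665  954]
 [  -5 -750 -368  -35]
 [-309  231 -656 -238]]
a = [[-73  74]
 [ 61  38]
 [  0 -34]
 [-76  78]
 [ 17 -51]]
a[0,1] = 74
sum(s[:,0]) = -49.39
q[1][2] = -738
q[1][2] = -738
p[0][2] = 665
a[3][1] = 78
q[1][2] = -738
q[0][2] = -365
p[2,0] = -309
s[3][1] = -23.73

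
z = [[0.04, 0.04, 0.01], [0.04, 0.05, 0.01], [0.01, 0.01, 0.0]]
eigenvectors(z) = [[0.65, 0.73, -0.2],[0.74, -0.67, -0.04],[0.16, 0.12, 0.98]]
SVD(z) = [[-0.65, 0.73, -0.2],[-0.74, -0.67, -0.04],[-0.16, 0.12, 0.98]] @ diag([0.08758617937286105, 0.004794940264323109, 0.0023811196371841445]) @ [[-0.65, -0.74, -0.16], [0.73, -0.67, 0.12], [0.2, 0.04, -0.98]]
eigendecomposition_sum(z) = [[0.04,0.04,0.01], [0.04,0.05,0.01], [0.01,0.01,0.0]] + [[0.00, -0.00, 0.0], [-0.0, 0.00, -0.0], [0.0, -0.0, 0.00]] + [[-0.00, -0.0, 0.0], [-0.0, -0.00, 0.00], [0.00, 0.0, -0.0]]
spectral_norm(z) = 0.09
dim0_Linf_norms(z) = [0.04, 0.05, 0.01]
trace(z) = 0.09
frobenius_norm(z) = 0.09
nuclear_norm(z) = 0.09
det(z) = -0.00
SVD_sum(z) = [[0.04, 0.04, 0.01], [0.04, 0.05, 0.01], [0.01, 0.01, 0.0]] + [[0.0, -0.0, 0.00], [-0.00, 0.0, -0.00], [0.00, -0.0, 0.0]] + [[-0.00, -0.00, 0.00], [-0.00, -0.00, 0.0], [0.0, 0.00, -0.0]]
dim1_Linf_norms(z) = [0.04, 0.05, 0.01]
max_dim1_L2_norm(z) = 0.06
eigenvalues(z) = [0.09, 0.0, -0.0]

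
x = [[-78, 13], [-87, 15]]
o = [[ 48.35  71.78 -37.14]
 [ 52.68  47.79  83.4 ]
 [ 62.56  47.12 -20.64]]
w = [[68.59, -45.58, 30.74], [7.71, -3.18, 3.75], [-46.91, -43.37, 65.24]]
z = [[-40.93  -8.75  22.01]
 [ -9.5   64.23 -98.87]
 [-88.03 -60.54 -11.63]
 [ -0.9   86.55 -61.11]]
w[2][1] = -43.37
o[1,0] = 52.68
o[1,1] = 47.79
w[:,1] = [-45.58, -3.18, -43.37]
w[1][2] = 3.75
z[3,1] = 86.55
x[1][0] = -87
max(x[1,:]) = 15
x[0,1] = 13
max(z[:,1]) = 86.55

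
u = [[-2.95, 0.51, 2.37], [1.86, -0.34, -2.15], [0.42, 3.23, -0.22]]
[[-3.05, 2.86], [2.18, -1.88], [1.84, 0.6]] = u@[[0.79, -0.83], [0.44, 0.30], [-0.4, 0.11]]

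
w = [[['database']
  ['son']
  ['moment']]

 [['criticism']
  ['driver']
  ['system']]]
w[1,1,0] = 'driver'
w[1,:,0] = ['criticism', 'driver', 'system']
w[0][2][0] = 'moment'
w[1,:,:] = [['criticism'], ['driver'], ['system']]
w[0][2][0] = 'moment'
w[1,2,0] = 'system'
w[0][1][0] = 'son'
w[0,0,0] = 'database'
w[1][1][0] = 'driver'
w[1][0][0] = 'criticism'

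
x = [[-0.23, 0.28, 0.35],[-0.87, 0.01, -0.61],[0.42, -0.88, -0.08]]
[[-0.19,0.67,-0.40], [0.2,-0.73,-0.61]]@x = [[-0.71, 0.31, -0.44], [0.33, 0.59, 0.56]]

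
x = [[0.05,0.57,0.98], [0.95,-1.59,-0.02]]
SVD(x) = [[-0.34,0.94], [0.94,0.34]] @ diag([1.9352026497451962, 0.986808342293057]) @ [[0.45, -0.87, -0.18], [0.37, 0.0, 0.93]]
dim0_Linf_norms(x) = [0.95, 1.59, 0.98]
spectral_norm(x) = 1.94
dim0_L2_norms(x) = [0.95, 1.69, 0.98]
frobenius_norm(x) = 2.17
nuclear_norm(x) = 2.92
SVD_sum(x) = [[-0.30, 0.57, 0.12], [0.83, -1.59, -0.33]] + [[0.35,  0.00,  0.86], [0.12,  0.00,  0.31]]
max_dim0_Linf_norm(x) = 1.59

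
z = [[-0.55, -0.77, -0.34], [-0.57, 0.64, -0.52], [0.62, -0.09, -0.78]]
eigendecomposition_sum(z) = [[0.16+0.00j, -0.36-0.00j, (0.07+0j)],[-0.36+0.00j, (0.81+0j), -0.17+0.00j],[0.07+0.00j, (-0.17-0j), 0.03+0.00j]] + [[-0.36+0.22j, -0.20+0.02j, (-0.21-0.4j)],[-0.10+0.17j, -0.08+0.05j, -0.18-0.12j],[0.27+0.36j, 0.04+0.22j, -0.41+0.26j]] + [[-0.36-0.22j, (-0.2-0.02j), (-0.21+0.4j)], [(-0.1-0.17j), (-0.08-0.05j), (-0.18+0.12j)], [(0.27-0.36j), (0.04-0.22j), (-0.41-0.26j)]]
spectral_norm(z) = 1.01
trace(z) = -0.69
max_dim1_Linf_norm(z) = 0.78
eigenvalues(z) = [(1+0j), (-0.85+0.54j), (-0.85-0.54j)]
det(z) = 1.01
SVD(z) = [[-0.90, 0.23, 0.38], [-0.02, -0.87, 0.49], [0.45, 0.43, 0.78]] @ diag([1.0070667792746641, 1.0041195670107916, 0.9971762117235929]) @ [[0.77, 0.63, -0.03], [0.63, -0.77, 0.04], [-0.00, -0.05, -1.0]]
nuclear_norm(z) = 3.01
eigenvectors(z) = [[0.40+0.00j, -0.06+0.64j, (-0.06-0.64j)], [-0.90+0.00j, (0.12+0.29j), 0.12-0.29j], [(0.19+0j), (0.7+0j), 0.70-0.00j]]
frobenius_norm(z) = 1.74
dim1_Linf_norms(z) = [0.77, 0.64, 0.78]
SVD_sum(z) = [[-0.70, -0.57, 0.03], [-0.01, -0.01, 0.0], [0.35, 0.28, -0.01]] + [[0.15, -0.18, 0.01], [-0.55, 0.68, -0.03], [0.28, -0.34, 0.02]] + [[-0.0, -0.02, -0.38],[-0.00, -0.02, -0.49],[-0.00, -0.04, -0.78]]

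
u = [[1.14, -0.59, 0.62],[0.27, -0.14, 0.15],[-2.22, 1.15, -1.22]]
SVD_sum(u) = [[1.14,-0.59,0.62], [0.27,-0.14,0.15], [-2.22,1.15,-1.22]] + [[0.00, -0.0, -0.0], [-0.0, 0.0, 0.00], [0.00, -0.0, -0.0]] + [[-0.00, -0.00, -0.00], [-0.0, -0.00, -0.0], [-0.0, -0.00, -0.00]]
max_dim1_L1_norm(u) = 4.59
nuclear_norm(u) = 3.15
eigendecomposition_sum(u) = [[0.9, -0.47, 0.52], [0.23, -0.12, 0.13], [-1.83, 0.95, -1.06]] + [[0.24, -0.12, 0.1], [0.04, -0.02, 0.02], [-0.39, 0.2, -0.16]] + [[-0.0, -0.00, -0.0], [-0.00, -0.0, -0.0], [-0.0, -0.0, -0.00]]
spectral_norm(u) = 3.14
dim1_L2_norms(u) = [1.43, 0.34, 2.78]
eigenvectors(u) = [[-0.44, -0.53, 0.43], [-0.11, -0.08, 0.90], [0.89, 0.85, 0.08]]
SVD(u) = [[-0.45, 0.86, 0.24], [-0.11, -0.32, 0.94], [0.88, 0.40, 0.24]] @ diag([3.144260004870534, 0.005387185865657781, 6.673644589821141e-17]) @ [[-0.80, 0.41, -0.44],[0.43, -0.13, -0.90],[-0.43, -0.9, -0.08]]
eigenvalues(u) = [-0.28, 0.06, -0.0]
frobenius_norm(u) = 3.14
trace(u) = -0.22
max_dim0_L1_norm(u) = 3.63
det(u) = 0.00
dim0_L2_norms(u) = [2.51, 1.3, 1.38]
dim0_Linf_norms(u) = [2.22, 1.15, 1.22]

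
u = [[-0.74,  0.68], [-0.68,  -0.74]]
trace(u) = -1.48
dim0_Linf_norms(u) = [0.74, 0.74]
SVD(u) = [[-0.74, -0.68],  [-0.68, 0.74]] @ diag([1.004987562112089, 1.004987562112089]) @ [[1.00, 0.0], [-0.00, -1.0]]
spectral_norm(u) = 1.00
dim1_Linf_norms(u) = [0.74, 0.74]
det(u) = 1.01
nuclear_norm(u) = 2.01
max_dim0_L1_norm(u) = 1.42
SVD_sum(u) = [[-0.74, 0.00], [-0.68, 0.0]] + [[0.00,0.68], [0.0,-0.74]]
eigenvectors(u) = [[(0.71+0j), 0.71-0.00j],  [0.71j, -0.71j]]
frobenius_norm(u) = 1.42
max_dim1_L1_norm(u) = 1.42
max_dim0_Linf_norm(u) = 0.74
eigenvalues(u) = [(-0.74+0.68j), (-0.74-0.68j)]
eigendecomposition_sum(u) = [[-0.37+0.34j, (0.34+0.37j)],[(-0.34-0.37j), -0.37+0.34j]] + [[(-0.37-0.34j), 0.34-0.37j],[-0.34+0.37j, (-0.37-0.34j)]]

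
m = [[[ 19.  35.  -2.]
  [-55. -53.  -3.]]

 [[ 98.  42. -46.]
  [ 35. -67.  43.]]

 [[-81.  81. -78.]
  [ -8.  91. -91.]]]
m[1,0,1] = 42.0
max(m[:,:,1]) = 91.0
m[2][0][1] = 81.0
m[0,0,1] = 35.0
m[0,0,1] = 35.0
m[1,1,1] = -67.0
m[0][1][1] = -53.0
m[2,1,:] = [-8.0, 91.0, -91.0]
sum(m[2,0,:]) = -78.0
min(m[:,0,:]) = -81.0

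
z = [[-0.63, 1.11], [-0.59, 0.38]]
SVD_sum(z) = [[-0.74,  1.03], [-0.38,  0.53]] + [[0.11, 0.08], [-0.21, -0.15]]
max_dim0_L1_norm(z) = 1.49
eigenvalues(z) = [(-0.12+0.63j), (-0.12-0.63j)]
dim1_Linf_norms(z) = [1.11, 0.59]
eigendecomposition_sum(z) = [[-0.32+0.27j, (0.56+0.11j)], [(-0.3-0.06j), (0.19+0.37j)]] + [[(-0.32-0.27j),  (0.55-0.11j)], [-0.30+0.06j,  0.19-0.37j]]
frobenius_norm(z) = 1.46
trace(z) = -0.25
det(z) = 0.42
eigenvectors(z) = [[0.81+0.00j, 0.81-0.00j],  [0.37+0.46j, (0.37-0.46j)]]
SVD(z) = [[-0.89, -0.46], [-0.46, 0.89]] @ diag([1.4271428941529871, 0.2911411335909711]) @ [[0.58, -0.81], [-0.81, -0.58]]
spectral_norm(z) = 1.43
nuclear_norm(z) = 1.72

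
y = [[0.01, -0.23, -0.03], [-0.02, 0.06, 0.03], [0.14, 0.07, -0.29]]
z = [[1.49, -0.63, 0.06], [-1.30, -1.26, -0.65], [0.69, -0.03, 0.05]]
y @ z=[[0.29, 0.28, 0.15], [-0.09, -0.06, -0.04], [-0.08, -0.17, -0.05]]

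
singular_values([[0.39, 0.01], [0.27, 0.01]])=[0.47, 0.0]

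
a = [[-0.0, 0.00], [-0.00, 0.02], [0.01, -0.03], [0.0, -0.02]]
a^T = [[-0.0, -0.0, 0.01, 0.0], [0.00, 0.02, -0.03, -0.02]]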